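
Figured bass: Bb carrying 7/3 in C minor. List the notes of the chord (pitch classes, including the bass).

Bb, D, F, Ab

The written figures 7/3 are shorthand for 7/5/3: the 5 is implied.
A third above Bb in this key is D.
A fifth above Bb in this key is F.
A seventh above Bb in this key is Ab.
Together with the bass Bb, this spells Bb dominant seventh in root position.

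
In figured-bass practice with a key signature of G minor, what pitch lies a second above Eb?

Counting 1 letter step above Eb lands on F; in G minor, that letter is F.

F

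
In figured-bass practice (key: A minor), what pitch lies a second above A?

Counting 1 letter step above A lands on B; in A minor, that letter is B.

B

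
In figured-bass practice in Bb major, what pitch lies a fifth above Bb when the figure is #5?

F#

Counting 4 letter steps above Bb lands on F; in Bb major, that letter is F.
The #5 figure raises it a semitone, giving F#.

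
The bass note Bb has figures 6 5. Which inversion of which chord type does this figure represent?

seventh chord, first inversion

6 5 is shorthand for 6/5/3.
Intervals of 6/5/3 above the bass form a seventh chord; the bass is the third, so this is first inversion.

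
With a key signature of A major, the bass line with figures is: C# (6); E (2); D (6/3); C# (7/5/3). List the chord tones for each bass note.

C#, E, A | E, F#, A, C# | D, F#, B | C#, E, G#, B

C# (6/3): C#, E, A.
E (6/4/2): E, F#, A, C#.
D (6/3): D, F#, B.
C# (7/5/3): C#, E, G#, B.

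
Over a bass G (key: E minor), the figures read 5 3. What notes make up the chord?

A third above G in this key is B.
A fifth above G in this key is D.
Together with the bass G, this spells G major in root position.

G, B, D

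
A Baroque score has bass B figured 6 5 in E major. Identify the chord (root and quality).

The figures 6 5 indicate a seventh chord in first inversion.
In first inversion the root lies a sixth above the bass: a sixth above B in E major is G#.
The chord tones are B, D#, F#, G#, giving G# minor seventh.

G# minor seventh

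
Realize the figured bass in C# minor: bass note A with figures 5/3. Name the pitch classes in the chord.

A third above A in this key is C#.
A fifth above A in this key is E.
Together with the bass A, this spells A major in root position.

A, C#, E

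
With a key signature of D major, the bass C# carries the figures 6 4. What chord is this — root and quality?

F# minor

The figures 6 4 indicate a triad in second inversion.
In second inversion the root lies a fourth above the bass: a fourth above C# in D major is F#.
The chord tones are C#, F#, A, giving F# minor.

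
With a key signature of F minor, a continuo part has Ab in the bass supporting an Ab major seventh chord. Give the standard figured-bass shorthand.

Ab is the root of Ab major seventh, so the chord is in root position.
A seventh chord in root position is figured 7/5/3, conventionally abbreviated 7.

7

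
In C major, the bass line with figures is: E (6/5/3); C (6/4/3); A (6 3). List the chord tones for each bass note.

E (6/5/3): E, G, B, C.
C (6/4/3): C, E, F, A.
A (6/3): A, C, F.

E, G, B, C | C, E, F, A | A, C, F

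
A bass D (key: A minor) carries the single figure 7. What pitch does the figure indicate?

Counting 6 letter steps above D lands on C; in A minor, that letter is C.

C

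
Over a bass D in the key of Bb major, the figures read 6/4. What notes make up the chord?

D, G, Bb

A fourth above D in this key is G.
A sixth above D in this key is Bb.
Together with the bass D, this spells G minor in second inversion.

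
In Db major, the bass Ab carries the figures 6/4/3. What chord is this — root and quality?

Db major seventh

The figures 6/4/3 indicate a seventh chord in second inversion.
In second inversion the root lies a fourth above the bass: a fourth above Ab in Db major is Db.
The chord tones are Ab, C, Db, F, giving Db major seventh.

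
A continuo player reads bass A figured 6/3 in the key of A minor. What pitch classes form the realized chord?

A third above A in this key is C.
A sixth above A in this key is F.
Together with the bass A, this spells F major in first inversion.

A, C, F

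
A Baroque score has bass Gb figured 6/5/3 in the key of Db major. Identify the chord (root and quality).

The figures 6/5/3 indicate a seventh chord in first inversion.
In first inversion the root lies a sixth above the bass: a sixth above Gb in Db major is Eb.
The chord tones are Gb, Bb, Db, Eb, giving Eb minor seventh.

Eb minor seventh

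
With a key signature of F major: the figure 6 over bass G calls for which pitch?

Counting 5 letter steps above G lands on E; in F major, that letter is E.

E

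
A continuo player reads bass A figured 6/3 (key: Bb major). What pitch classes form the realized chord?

A third above A in this key is C.
A sixth above A in this key is F.
Together with the bass A, this spells F major in first inversion.

A, C, F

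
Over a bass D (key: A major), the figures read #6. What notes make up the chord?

D, F#, B#

The written figures #6 are shorthand for 6/3: the 3 is implied.
A third above D in this key is F#.
A sixth above D in this key is B, raised to B# by the sharp.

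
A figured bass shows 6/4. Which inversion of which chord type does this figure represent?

Intervals of 6/4 above the bass form a triad; the bass is the fifth, so this is second inversion.

triad, second inversion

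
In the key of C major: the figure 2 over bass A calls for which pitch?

Counting 1 letter step above A lands on B; in C major, that letter is B.

B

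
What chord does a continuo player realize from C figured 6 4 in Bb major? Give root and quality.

The figures 6 4 indicate a triad in second inversion.
In second inversion the root lies a fourth above the bass: a fourth above C in Bb major is F.
The chord tones are C, F, A, giving F major.

F major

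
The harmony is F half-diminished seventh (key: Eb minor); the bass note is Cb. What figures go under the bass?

4/3

Cb is the fifth of F half-diminished seventh, so the chord is in second inversion.
A seventh chord in second inversion is figured 6/4/3, conventionally abbreviated 4/3.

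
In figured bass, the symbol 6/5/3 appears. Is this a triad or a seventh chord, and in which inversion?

seventh chord, first inversion

Intervals of 6/5/3 above the bass form a seventh chord; the bass is the third, so this is first inversion.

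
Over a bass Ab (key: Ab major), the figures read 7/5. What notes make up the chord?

The written figures 7/5 are shorthand for 7/5/3: the 3 is implied.
A third above Ab in this key is C.
A fifth above Ab in this key is Eb.
A seventh above Ab in this key is G.
Together with the bass Ab, this spells Ab major seventh in root position.

Ab, C, Eb, G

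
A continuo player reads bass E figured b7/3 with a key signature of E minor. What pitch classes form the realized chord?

The written figures b7/3 are shorthand for 7/5/3: the 5 is implied.
A third above E in this key is G.
A fifth above E in this key is B.
A seventh above E in this key is D, lowered to Db by the flat.

E, G, B, Db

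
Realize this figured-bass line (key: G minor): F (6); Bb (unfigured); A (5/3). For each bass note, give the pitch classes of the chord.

F (6/3): F, A, D.
Bb (5/3): Bb, D, F.
A (5/3): A, C, Eb.

F, A, D | Bb, D, F | A, C, Eb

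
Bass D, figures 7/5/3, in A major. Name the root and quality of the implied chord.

D major seventh

The figures 7/5/3 indicate a seventh chord in root position.
In root position the bass is the root, so the root is D.
The chord tones are D, F#, A, C#, giving D major seventh.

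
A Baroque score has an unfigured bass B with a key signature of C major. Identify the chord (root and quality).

An unfigured bass indicates a triad in root position.
In root position the bass is the root, so the root is B.
The chord tones are B, D, F, giving B diminished.

B diminished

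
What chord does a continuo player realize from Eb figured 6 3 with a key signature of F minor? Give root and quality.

C minor

The figures 6 3 indicate a triad in first inversion.
In first inversion the root lies a sixth above the bass: a sixth above Eb in F minor is C.
The chord tones are Eb, G, C, giving C minor.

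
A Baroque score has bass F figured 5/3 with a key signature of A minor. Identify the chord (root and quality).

The figures 5/3 indicate a triad in root position.
In root position the bass is the root, so the root is F.
The chord tones are F, A, C, giving F major.

F major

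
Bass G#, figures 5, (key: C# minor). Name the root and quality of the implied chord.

The figures 5 indicate a triad in root position.
In root position the bass is the root, so the root is G#.
The chord tones are G#, B, D#, giving G# minor.

G# minor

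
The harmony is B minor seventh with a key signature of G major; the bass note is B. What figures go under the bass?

B is the root of B minor seventh, so the chord is in root position.
A seventh chord in root position is figured 7/5/3, conventionally abbreviated 7.

7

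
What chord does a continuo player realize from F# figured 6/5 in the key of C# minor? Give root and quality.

The figures 6/5 indicate a seventh chord in first inversion.
In first inversion the root lies a sixth above the bass: a sixth above F# in C# minor is D#.
The chord tones are F#, A, C#, D#, giving D# half-diminished seventh.

D# half-diminished seventh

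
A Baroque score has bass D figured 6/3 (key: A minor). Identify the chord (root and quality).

The figures 6/3 indicate a triad in first inversion.
In first inversion the root lies a sixth above the bass: a sixth above D in A minor is B.
The chord tones are D, F, B, giving B diminished.

B diminished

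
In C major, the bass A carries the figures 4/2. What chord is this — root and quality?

The figures 4/2 indicate a seventh chord in third inversion.
In third inversion the root lies a second above the bass: a second above A in C major is B.
The chord tones are A, B, D, F, giving B half-diminished seventh.

B half-diminished seventh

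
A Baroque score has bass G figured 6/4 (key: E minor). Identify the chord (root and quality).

The figures 6/4 indicate a triad in second inversion.
In second inversion the root lies a fourth above the bass: a fourth above G in E minor is C.
The chord tones are G, C, E, giving C major.

C major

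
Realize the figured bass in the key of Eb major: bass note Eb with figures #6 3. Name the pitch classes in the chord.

A third above Eb in this key is G.
A sixth above Eb in this key is C, raised to C# by the sharp.

Eb, G, C#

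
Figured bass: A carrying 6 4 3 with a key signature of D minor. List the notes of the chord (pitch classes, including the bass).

A, C, D, F

A third above A in this key is C.
A fourth above A in this key is D.
A sixth above A in this key is F.
Together with the bass A, this spells D minor seventh in second inversion.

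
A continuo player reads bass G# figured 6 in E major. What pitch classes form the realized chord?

The written figures 6 are shorthand for 6/3: the 3 is implied.
A third above G# in this key is B.
A sixth above G# in this key is E.
Together with the bass G#, this spells E major in first inversion.

G#, B, E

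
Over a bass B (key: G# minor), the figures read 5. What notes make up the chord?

B, D#, F#

The written figures 5 are shorthand for 5/3: the 3 is implied.
A third above B in this key is D#.
A fifth above B in this key is F#.
Together with the bass B, this spells B major in root position.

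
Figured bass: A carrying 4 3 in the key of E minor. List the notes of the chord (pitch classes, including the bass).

A, C, D, F#

The written figures 4 3 are shorthand for 6/4/3: the 6 is implied.
A third above A in this key is C.
A fourth above A in this key is D.
A sixth above A in this key is F#.
Together with the bass A, this spells D dominant seventh in second inversion.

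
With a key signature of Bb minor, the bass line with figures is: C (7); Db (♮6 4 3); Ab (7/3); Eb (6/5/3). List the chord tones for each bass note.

C (7/5/3): C, Eb, Gb, Bb.
Db (♮6/4/3): Db, F, Gb, B.
Ab (7/5/3): Ab, C, Eb, Gb.
Eb (6/5/3): Eb, Gb, Bb, C.

C, Eb, Gb, Bb | Db, F, Gb, B | Ab, C, Eb, Gb | Eb, Gb, Bb, C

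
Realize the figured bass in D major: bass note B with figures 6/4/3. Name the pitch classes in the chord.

B, D, E, G

A third above B in this key is D.
A fourth above B in this key is E.
A sixth above B in this key is G.
Together with the bass B, this spells E minor seventh in second inversion.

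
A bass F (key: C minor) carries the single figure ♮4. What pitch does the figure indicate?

Counting 3 letter steps above F lands on B; in C minor, that letter is Bb.
The ♮4 figure makes it natural, giving B.

B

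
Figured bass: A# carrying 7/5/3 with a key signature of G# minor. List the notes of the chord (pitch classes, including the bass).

A#, C#, E, G#

A third above A# in this key is C#.
A fifth above A# in this key is E.
A seventh above A# in this key is G#.
Together with the bass A#, this spells A# half-diminished seventh in root position.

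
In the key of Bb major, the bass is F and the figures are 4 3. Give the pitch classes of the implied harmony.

F, A, Bb, D

The written figures 4 3 are shorthand for 6/4/3: the 6 is implied.
A third above F in this key is A.
A fourth above F in this key is Bb.
A sixth above F in this key is D.
Together with the bass F, this spells Bb major seventh in second inversion.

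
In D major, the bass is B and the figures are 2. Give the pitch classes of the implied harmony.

B, C#, E, G

The written figures 2 are shorthand for 6/4/2: the 6/4 are implied.
A second above B in this key is C#.
A fourth above B in this key is E.
A sixth above B in this key is G.
Together with the bass B, this spells C# half-diminished seventh in third inversion.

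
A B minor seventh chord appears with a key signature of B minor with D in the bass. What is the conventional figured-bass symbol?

D is the third of B minor seventh, so the chord is in first inversion.
A seventh chord in first inversion is figured 6/5/3, conventionally abbreviated 6/5.

6/5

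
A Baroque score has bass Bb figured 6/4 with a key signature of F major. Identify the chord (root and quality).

E diminished

The figures 6/4 indicate a triad in second inversion.
In second inversion the root lies a fourth above the bass: a fourth above Bb in F major is E.
The chord tones are Bb, E, G, giving E diminished.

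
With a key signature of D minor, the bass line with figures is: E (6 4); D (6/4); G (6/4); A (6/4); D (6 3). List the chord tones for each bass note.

E, A, C | D, G, Bb | G, C, E | A, D, F | D, F, Bb

E (6/4): E, A, C.
D (6/4): D, G, Bb.
G (6/4): G, C, E.
A (6/4): A, D, F.
D (6/3): D, F, Bb.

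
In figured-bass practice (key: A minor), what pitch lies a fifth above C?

G

Counting 4 letter steps above C lands on G; in A minor, that letter is G.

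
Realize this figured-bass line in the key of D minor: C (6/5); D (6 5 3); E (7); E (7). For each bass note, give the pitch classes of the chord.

C (6/5/3): C, E, G, A.
D (6/5/3): D, F, A, Bb.
E (7/5/3): E, G, Bb, D.
E (7/5/3): E, G, Bb, D.

C, E, G, A | D, F, A, Bb | E, G, Bb, D | E, G, Bb, D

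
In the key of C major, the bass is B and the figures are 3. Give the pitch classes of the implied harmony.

B, D, F

The written figures 3 are shorthand for 5/3: the 5 is implied.
A third above B in this key is D.
A fifth above B in this key is F.
Together with the bass B, this spells B diminished in root position.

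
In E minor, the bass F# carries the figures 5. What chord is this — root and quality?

F# diminished

The figures 5 indicate a triad in root position.
In root position the bass is the root, so the root is F#.
The chord tones are F#, A, C, giving F# diminished.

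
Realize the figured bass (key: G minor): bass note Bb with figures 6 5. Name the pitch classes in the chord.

Bb, D, F, G

The written figures 6 5 are shorthand for 6/5/3: the 3 is implied.
A third above Bb in this key is D.
A fifth above Bb in this key is F.
A sixth above Bb in this key is G.
Together with the bass Bb, this spells G minor seventh in first inversion.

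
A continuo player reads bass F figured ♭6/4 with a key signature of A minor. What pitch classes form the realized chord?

A fourth above F in this key is B.
A sixth above F in this key is D, lowered to Db by the flat.

F, B, Db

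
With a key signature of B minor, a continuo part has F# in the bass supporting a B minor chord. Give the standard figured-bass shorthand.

F# is the fifth of B minor, so the chord is in second inversion.
A triad in second inversion is figured 6/4, conventionally abbreviated 6/4.

6/4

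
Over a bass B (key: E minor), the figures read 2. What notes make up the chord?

The written figures 2 are shorthand for 6/4/2: the 6/4 are implied.
A second above B in this key is C.
A fourth above B in this key is E.
A sixth above B in this key is G.
Together with the bass B, this spells C major seventh in third inversion.

B, C, E, G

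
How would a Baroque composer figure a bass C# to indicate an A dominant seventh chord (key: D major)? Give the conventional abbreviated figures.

6/5

C# is the third of A dominant seventh, so the chord is in first inversion.
A seventh chord in first inversion is figured 6/5/3, conventionally abbreviated 6/5.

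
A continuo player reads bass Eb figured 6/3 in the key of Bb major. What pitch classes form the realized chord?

Eb, G, C

A third above Eb in this key is G.
A sixth above Eb in this key is C.
Together with the bass Eb, this spells C minor in first inversion.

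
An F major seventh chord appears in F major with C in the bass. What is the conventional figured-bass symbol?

C is the fifth of F major seventh, so the chord is in second inversion.
A seventh chord in second inversion is figured 6/4/3, conventionally abbreviated 4/3.

4/3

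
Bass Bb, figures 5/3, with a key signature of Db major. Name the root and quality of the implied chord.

Bb minor

The figures 5/3 indicate a triad in root position.
In root position the bass is the root, so the root is Bb.
The chord tones are Bb, Db, F, giving Bb minor.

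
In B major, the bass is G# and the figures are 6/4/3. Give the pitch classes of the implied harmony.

G#, B, C#, E

A third above G# in this key is B.
A fourth above G# in this key is C#.
A sixth above G# in this key is E.
Together with the bass G#, this spells C# minor seventh in second inversion.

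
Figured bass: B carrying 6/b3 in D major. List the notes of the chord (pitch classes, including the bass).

B, Db, G

A third above B in this key is D, lowered to Db by the flat.
A sixth above B in this key is G.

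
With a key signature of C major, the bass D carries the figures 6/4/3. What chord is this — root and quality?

G dominant seventh

The figures 6/4/3 indicate a seventh chord in second inversion.
In second inversion the root lies a fourth above the bass: a fourth above D in C major is G.
The chord tones are D, F, G, B, giving G dominant seventh.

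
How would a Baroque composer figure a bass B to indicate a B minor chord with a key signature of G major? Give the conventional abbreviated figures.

no figures

B is the root of B minor, so the chord is in root position.
A triad in root position is figured 5/3, conventionally abbreviated (no figures — root-position triad).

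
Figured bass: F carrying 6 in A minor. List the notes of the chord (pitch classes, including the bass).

The written figures 6 are shorthand for 6/3: the 3 is implied.
A third above F in this key is A.
A sixth above F in this key is D.
Together with the bass F, this spells D minor in first inversion.

F, A, D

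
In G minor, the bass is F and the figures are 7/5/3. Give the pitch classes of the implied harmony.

F, A, C, Eb

A third above F in this key is A.
A fifth above F in this key is C.
A seventh above F in this key is Eb.
Together with the bass F, this spells F dominant seventh in root position.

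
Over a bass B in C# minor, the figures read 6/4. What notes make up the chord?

B, E, G#

A fourth above B in this key is E.
A sixth above B in this key is G#.
Together with the bass B, this spells E major in second inversion.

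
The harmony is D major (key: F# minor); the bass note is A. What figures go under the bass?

A is the fifth of D major, so the chord is in second inversion.
A triad in second inversion is figured 6/4, conventionally abbreviated 6/4.

6/4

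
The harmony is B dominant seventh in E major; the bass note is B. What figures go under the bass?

7

B is the root of B dominant seventh, so the chord is in root position.
A seventh chord in root position is figured 7/5/3, conventionally abbreviated 7.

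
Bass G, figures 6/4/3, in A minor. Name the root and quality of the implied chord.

C major seventh

The figures 6/4/3 indicate a seventh chord in second inversion.
In second inversion the root lies a fourth above the bass: a fourth above G in A minor is C.
The chord tones are G, B, C, E, giving C major seventh.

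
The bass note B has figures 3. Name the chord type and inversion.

triad, root position

3 is shorthand for 5/3.
Intervals of 5/3 above the bass form a triad; the bass is the root, so this is root position.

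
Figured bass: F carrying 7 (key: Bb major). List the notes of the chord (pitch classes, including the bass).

The written figures 7 are shorthand for 7/5/3: the 5/3 are implied.
A third above F in this key is A.
A fifth above F in this key is C.
A seventh above F in this key is Eb.
Together with the bass F, this spells F dominant seventh in root position.

F, A, C, Eb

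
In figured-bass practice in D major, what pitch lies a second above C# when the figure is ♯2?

Counting 1 letter step above C# lands on D; in D major, that letter is D.
The #2 figure raises it a semitone, giving D#.

D#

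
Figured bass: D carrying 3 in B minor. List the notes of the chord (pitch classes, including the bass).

D, F#, A

The written figures 3 are shorthand for 5/3: the 5 is implied.
A third above D in this key is F#.
A fifth above D in this key is A.
Together with the bass D, this spells D major in root position.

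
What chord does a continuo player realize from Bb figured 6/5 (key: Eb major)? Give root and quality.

G minor seventh

The figures 6/5 indicate a seventh chord in first inversion.
In first inversion the root lies a sixth above the bass: a sixth above Bb in Eb major is G.
The chord tones are Bb, D, F, G, giving G minor seventh.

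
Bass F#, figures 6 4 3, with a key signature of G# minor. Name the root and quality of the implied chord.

B major seventh

The figures 6 4 3 indicate a seventh chord in second inversion.
In second inversion the root lies a fourth above the bass: a fourth above F# in G# minor is B.
The chord tones are F#, A#, B, D#, giving B major seventh.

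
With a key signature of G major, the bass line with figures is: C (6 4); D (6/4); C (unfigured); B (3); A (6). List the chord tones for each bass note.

C (6/4): C, F#, A.
D (6/4): D, G, B.
C (5/3): C, E, G.
B (5/3): B, D, F#.
A (6/3): A, C, F#.

C, F#, A | D, G, B | C, E, G | B, D, F# | A, C, F#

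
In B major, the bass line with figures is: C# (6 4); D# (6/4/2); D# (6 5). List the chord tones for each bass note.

C#, F#, A# | D#, E, G#, B | D#, F#, A#, B

C# (6/4): C#, F#, A#.
D# (6/4/2): D#, E, G#, B.
D# (6/5/3): D#, F#, A#, B.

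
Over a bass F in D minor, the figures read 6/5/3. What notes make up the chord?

A third above F in this key is A.
A fifth above F in this key is C.
A sixth above F in this key is D.
Together with the bass F, this spells D minor seventh in first inversion.

F, A, C, D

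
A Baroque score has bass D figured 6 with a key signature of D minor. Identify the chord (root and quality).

Bb major

The figures 6 indicate a triad in first inversion.
In first inversion the root lies a sixth above the bass: a sixth above D in D minor is Bb.
The chord tones are D, F, Bb, giving Bb major.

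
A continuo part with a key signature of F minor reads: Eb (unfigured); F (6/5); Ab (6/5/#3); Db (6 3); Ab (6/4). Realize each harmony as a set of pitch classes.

Eb (5/3): Eb, G, Bb.
F (6/5/3): F, Ab, C, Db.
Ab (6/5/#3): Ab, C#, Eb, F.
Db (6/3): Db, F, Bb.
Ab (6/4): Ab, Db, F.

Eb, G, Bb | F, Ab, C, Db | Ab, C#, Eb, F | Db, F, Bb | Ab, Db, F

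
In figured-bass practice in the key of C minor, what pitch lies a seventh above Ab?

Counting 6 letter steps above Ab lands on G; in C minor, that letter is G.

G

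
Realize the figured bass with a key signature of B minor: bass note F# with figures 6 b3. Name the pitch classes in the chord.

A third above F# in this key is A, lowered to Ab by the flat.
A sixth above F# in this key is D.

F#, Ab, D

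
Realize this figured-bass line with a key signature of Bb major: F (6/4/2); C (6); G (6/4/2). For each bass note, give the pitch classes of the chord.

F (6/4/2): F, G, Bb, D.
C (6/3): C, Eb, A.
G (6/4/2): G, A, C, Eb.

F, G, Bb, D | C, Eb, A | G, A, C, Eb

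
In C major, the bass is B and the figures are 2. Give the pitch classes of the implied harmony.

B, C, E, G

The written figures 2 are shorthand for 6/4/2: the 6/4 are implied.
A second above B in this key is C.
A fourth above B in this key is E.
A sixth above B in this key is G.
Together with the bass B, this spells C major seventh in third inversion.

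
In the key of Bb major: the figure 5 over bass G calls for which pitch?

Counting 4 letter steps above G lands on D; in Bb major, that letter is D.

D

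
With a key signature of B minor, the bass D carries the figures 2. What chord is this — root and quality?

E minor seventh

The figures 2 indicate a seventh chord in third inversion.
In third inversion the root lies a second above the bass: a second above D in B minor is E.
The chord tones are D, E, G, B, giving E minor seventh.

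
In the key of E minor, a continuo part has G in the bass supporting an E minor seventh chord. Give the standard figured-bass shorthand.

6/5

G is the third of E minor seventh, so the chord is in first inversion.
A seventh chord in first inversion is figured 6/5/3, conventionally abbreviated 6/5.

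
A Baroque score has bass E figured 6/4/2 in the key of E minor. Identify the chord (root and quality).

F# half-diminished seventh

The figures 6/4/2 indicate a seventh chord in third inversion.
In third inversion the root lies a second above the bass: a second above E in E minor is F#.
The chord tones are E, F#, A, C, giving F# half-diminished seventh.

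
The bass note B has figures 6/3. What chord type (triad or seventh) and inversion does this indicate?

Intervals of 6/3 above the bass form a triad; the bass is the third, so this is first inversion.

triad, first inversion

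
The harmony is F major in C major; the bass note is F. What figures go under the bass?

no figures

F is the root of F major, so the chord is in root position.
A triad in root position is figured 5/3, conventionally abbreviated (no figures — root-position triad).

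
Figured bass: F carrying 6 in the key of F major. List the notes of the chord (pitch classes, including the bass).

The written figures 6 are shorthand for 6/3: the 3 is implied.
A third above F in this key is A.
A sixth above F in this key is D.
Together with the bass F, this spells D minor in first inversion.

F, A, D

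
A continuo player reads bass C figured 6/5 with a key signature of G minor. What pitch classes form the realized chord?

C, Eb, G, A

The written figures 6/5 are shorthand for 6/5/3: the 3 is implied.
A third above C in this key is Eb.
A fifth above C in this key is G.
A sixth above C in this key is A.
Together with the bass C, this spells A half-diminished seventh in first inversion.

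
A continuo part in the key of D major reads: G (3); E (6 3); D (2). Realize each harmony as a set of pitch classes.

G (5/3): G, B, D.
E (6/3): E, G, C#.
D (6/4/2): D, E, G, B.

G, B, D | E, G, C# | D, E, G, B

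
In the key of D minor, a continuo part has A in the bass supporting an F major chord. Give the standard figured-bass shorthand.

A is the third of F major, so the chord is in first inversion.
A triad in first inversion is figured 6/3, conventionally abbreviated 6.

6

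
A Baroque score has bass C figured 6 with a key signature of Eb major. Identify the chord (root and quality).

Ab major

The figures 6 indicate a triad in first inversion.
In first inversion the root lies a sixth above the bass: a sixth above C in Eb major is Ab.
The chord tones are C, Eb, Ab, giving Ab major.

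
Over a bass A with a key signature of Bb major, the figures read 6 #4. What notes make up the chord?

A fourth above A in this key is D, raised to D# by the sharp.
A sixth above A in this key is F.

A, D#, F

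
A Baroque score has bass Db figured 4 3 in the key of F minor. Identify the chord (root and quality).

The figures 4 3 indicate a seventh chord in second inversion.
In second inversion the root lies a fourth above the bass: a fourth above Db in F minor is G.
The chord tones are Db, F, G, Bb, giving G half-diminished seventh.

G half-diminished seventh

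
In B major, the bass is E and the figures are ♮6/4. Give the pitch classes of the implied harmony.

A fourth above E in this key is A#.
A sixth above E in this key is C#, made natural (C) by the ♮ figure.

E, A#, C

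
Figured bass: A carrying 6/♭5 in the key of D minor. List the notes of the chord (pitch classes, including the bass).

A, C, Eb, F

The written figures 6/♭5 are shorthand for 6/5/3: the 3 is implied.
A third above A in this key is C.
A fifth above A in this key is E, lowered to Eb by the flat.
A sixth above A in this key is F.
Together with the bass A, this spells F dominant seventh in first inversion.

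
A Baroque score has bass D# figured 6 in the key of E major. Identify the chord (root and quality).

The figures 6 indicate a triad in first inversion.
In first inversion the root lies a sixth above the bass: a sixth above D# in E major is B.
The chord tones are D#, F#, B, giving B major.

B major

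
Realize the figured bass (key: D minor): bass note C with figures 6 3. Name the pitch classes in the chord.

C, E, A

A third above C in this key is E.
A sixth above C in this key is A.
Together with the bass C, this spells A minor in first inversion.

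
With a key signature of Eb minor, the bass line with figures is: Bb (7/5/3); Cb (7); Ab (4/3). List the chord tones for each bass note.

Bb (7/5/3): Bb, Db, F, Ab.
Cb (7/5/3): Cb, Eb, Gb, Bb.
Ab (6/4/3): Ab, Cb, Db, F.

Bb, Db, F, Ab | Cb, Eb, Gb, Bb | Ab, Cb, Db, F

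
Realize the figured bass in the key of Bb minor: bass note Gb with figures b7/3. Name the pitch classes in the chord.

The written figures b7/3 are shorthand for 7/5/3: the 5 is implied.
A third above Gb in this key is Bb.
A fifth above Gb in this key is Db.
A seventh above Gb in this key is F, lowered to Fb by the flat.
Together with the bass Gb, this spells Gb dominant seventh in root position.

Gb, Bb, Db, Fb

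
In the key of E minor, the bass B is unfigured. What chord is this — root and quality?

An unfigured bass indicates a triad in root position.
In root position the bass is the root, so the root is B.
The chord tones are B, D, F#, giving B minor.

B minor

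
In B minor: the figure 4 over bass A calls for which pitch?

D

Counting 3 letter steps above A lands on D; in B minor, that letter is D.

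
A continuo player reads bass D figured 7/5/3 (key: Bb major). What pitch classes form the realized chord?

A third above D in this key is F.
A fifth above D in this key is A.
A seventh above D in this key is C.
Together with the bass D, this spells D minor seventh in root position.

D, F, A, C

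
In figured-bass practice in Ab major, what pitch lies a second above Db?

Eb

Counting 1 letter step above Db lands on E; in Ab major, that letter is Eb.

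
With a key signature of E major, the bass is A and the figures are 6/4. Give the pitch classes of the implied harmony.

A, D#, F#

A fourth above A in this key is D#.
A sixth above A in this key is F#.
Together with the bass A, this spells D# diminished in second inversion.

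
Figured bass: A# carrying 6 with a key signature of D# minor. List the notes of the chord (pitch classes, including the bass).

The written figures 6 are shorthand for 6/3: the 3 is implied.
A third above A# in this key is C#.
A sixth above A# in this key is F#.
Together with the bass A#, this spells F# major in first inversion.

A#, C#, F#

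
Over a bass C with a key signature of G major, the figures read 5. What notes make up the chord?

C, E, G

The written figures 5 are shorthand for 5/3: the 3 is implied.
A third above C in this key is E.
A fifth above C in this key is G.
Together with the bass C, this spells C major in root position.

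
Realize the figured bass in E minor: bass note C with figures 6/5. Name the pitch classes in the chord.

The written figures 6/5 are shorthand for 6/5/3: the 3 is implied.
A third above C in this key is E.
A fifth above C in this key is G.
A sixth above C in this key is A.
Together with the bass C, this spells A minor seventh in first inversion.

C, E, G, A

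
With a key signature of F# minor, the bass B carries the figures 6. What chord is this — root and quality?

G# diminished

The figures 6 indicate a triad in first inversion.
In first inversion the root lies a sixth above the bass: a sixth above B in F# minor is G#.
The chord tones are B, D, G#, giving G# diminished.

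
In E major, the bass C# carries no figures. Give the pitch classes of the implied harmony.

An unfigured bass implies 5/3.
A third above C# in this key is E.
A fifth above C# in this key is G#.
Together with the bass C#, this spells C# minor in root position.

C#, E, G#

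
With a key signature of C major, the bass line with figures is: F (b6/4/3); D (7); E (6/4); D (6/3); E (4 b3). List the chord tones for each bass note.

F, A, B, Db | D, F, A, C | E, A, C | D, F, B | E, Gb, A, C

F (b6/4/3): F, A, B, Db.
D (7/5/3): D, F, A, C.
E (6/4): E, A, C.
D (6/3): D, F, B.
E (6/4/b3): E, Gb, A, C.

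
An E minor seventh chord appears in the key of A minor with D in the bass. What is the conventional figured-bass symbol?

D is the seventh of E minor seventh, so the chord is in third inversion.
A seventh chord in third inversion is figured 6/4/2, conventionally abbreviated 4/2.

4/2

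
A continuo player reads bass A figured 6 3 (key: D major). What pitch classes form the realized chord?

A, C#, F#

A third above A in this key is C#.
A sixth above A in this key is F#.
Together with the bass A, this spells F# minor in first inversion.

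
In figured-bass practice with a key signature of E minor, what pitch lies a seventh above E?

Counting 6 letter steps above E lands on D; in E minor, that letter is D.

D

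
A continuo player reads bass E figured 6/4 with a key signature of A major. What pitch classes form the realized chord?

A fourth above E in this key is A.
A sixth above E in this key is C#.
Together with the bass E, this spells A major in second inversion.

E, A, C#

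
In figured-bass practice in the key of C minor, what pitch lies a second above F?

Counting 1 letter step above F lands on G; in C minor, that letter is G.

G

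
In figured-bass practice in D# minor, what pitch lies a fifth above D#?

Counting 4 letter steps above D# lands on A; in D# minor, that letter is A#.

A#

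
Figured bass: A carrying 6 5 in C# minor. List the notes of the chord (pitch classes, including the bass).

A, C#, E, F#

The written figures 6 5 are shorthand for 6/5/3: the 3 is implied.
A third above A in this key is C#.
A fifth above A in this key is E.
A sixth above A in this key is F#.
Together with the bass A, this spells F# minor seventh in first inversion.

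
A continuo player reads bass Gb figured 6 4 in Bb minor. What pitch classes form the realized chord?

Gb, C, Eb

A fourth above Gb in this key is C.
A sixth above Gb in this key is Eb.
Together with the bass Gb, this spells C diminished in second inversion.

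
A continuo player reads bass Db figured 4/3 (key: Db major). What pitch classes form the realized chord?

Db, F, Gb, Bb

The written figures 4/3 are shorthand for 6/4/3: the 6 is implied.
A third above Db in this key is F.
A fourth above Db in this key is Gb.
A sixth above Db in this key is Bb.
Together with the bass Db, this spells Gb major seventh in second inversion.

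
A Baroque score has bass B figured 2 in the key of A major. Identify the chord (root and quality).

C# minor seventh

The figures 2 indicate a seventh chord in third inversion.
In third inversion the root lies a second above the bass: a second above B in A major is C#.
The chord tones are B, C#, E, G#, giving C# minor seventh.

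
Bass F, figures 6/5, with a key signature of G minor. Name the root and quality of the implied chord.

The figures 6/5 indicate a seventh chord in first inversion.
In first inversion the root lies a sixth above the bass: a sixth above F in G minor is D.
The chord tones are F, A, C, D, giving D minor seventh.

D minor seventh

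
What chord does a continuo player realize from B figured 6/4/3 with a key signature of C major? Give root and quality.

E minor seventh

The figures 6/4/3 indicate a seventh chord in second inversion.
In second inversion the root lies a fourth above the bass: a fourth above B in C major is E.
The chord tones are B, D, E, G, giving E minor seventh.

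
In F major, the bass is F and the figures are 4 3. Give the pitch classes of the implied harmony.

The written figures 4 3 are shorthand for 6/4/3: the 6 is implied.
A third above F in this key is A.
A fourth above F in this key is Bb.
A sixth above F in this key is D.
Together with the bass F, this spells Bb major seventh in second inversion.

F, A, Bb, D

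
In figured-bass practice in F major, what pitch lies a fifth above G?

D

Counting 4 letter steps above G lands on D; in F major, that letter is D.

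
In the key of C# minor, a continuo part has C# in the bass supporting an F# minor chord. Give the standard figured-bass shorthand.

6/4

C# is the fifth of F# minor, so the chord is in second inversion.
A triad in second inversion is figured 6/4, conventionally abbreviated 6/4.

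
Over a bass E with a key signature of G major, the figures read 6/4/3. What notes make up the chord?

E, G, A, C

A third above E in this key is G.
A fourth above E in this key is A.
A sixth above E in this key is C.
Together with the bass E, this spells A minor seventh in second inversion.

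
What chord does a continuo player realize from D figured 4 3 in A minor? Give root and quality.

The figures 4 3 indicate a seventh chord in second inversion.
In second inversion the root lies a fourth above the bass: a fourth above D in A minor is G.
The chord tones are D, F, G, B, giving G dominant seventh.

G dominant seventh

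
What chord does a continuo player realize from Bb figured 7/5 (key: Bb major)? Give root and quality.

Bb major seventh

The figures 7/5 indicate a seventh chord in root position.
In root position the bass is the root, so the root is Bb.
The chord tones are Bb, D, F, A, giving Bb major seventh.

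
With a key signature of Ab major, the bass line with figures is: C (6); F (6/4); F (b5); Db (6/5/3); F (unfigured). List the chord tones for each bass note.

C (6/3): C, Eb, Ab.
F (6/4): F, Bb, Db.
F (b5/3): F, Ab, Cb.
Db (6/5/3): Db, F, Ab, Bb.
F (5/3): F, Ab, C.

C, Eb, Ab | F, Bb, Db | F, Ab, Cb | Db, F, Ab, Bb | F, Ab, C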